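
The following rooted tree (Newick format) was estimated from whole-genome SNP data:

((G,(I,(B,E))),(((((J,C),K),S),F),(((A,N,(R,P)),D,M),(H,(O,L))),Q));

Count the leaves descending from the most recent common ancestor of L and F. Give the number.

The MRCA of L and F is the node subtending (((((J,C),K),S),F),(((A,N,(R,P)),D,M),(H,(O,L))),Q).
That clade contains 15 terminal taxa: A, C, D, F, H, J, K, L, M, N, O, P, Q, R, S.

15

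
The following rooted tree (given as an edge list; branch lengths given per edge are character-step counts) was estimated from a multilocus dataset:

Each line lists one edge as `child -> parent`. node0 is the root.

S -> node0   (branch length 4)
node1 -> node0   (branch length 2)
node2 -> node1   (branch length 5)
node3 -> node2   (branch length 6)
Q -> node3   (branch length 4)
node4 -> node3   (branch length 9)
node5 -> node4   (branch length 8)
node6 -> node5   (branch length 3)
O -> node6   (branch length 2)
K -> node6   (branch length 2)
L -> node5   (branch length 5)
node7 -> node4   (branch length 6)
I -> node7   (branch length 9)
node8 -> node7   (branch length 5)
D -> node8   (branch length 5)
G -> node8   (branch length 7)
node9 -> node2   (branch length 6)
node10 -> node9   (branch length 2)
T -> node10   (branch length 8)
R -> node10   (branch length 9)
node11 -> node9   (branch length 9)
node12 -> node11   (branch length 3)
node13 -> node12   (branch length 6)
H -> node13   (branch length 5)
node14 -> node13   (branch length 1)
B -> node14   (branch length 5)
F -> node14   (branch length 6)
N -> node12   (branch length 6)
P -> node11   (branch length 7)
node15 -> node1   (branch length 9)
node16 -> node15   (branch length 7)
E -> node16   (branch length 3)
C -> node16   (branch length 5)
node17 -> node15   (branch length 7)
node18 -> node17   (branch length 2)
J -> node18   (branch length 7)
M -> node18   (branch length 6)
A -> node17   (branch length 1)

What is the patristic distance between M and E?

25

The path runs M → … → MRCA → … → E; the MRCA is the node subtending ((E,C),((J,M),A)).
Branch lengths along that path: 6 + 2 + 7 + 7 + 3 = 25.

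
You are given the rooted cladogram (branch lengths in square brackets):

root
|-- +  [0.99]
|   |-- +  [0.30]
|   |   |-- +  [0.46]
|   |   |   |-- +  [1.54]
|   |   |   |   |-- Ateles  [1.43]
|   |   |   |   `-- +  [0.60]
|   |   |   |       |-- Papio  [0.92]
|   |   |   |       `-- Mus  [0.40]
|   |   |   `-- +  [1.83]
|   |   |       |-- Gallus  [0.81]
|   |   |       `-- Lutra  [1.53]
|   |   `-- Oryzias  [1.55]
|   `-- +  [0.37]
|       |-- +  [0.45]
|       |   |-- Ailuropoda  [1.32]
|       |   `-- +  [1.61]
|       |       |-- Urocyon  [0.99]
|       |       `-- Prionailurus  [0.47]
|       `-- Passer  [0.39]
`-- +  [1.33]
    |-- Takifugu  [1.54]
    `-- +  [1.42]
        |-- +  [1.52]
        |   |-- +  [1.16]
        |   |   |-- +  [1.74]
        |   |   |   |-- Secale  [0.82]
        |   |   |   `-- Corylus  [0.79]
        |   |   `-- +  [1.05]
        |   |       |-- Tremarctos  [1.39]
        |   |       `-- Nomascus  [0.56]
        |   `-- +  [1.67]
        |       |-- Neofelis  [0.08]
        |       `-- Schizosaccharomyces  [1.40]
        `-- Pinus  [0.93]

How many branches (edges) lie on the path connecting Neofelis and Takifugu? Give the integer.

5

The MRCA of Neofelis and Takifugu is the node subtending (Takifugu,((((Secale,Corylus),(Tremarctos,Nomascus)),(Neofelis,Schizosaccharomyces)),Pinus)).
From Neofelis up to that node: 4 branches. From Takifugu up to the same node: 1 branch. Total: 4 + 1 = 5.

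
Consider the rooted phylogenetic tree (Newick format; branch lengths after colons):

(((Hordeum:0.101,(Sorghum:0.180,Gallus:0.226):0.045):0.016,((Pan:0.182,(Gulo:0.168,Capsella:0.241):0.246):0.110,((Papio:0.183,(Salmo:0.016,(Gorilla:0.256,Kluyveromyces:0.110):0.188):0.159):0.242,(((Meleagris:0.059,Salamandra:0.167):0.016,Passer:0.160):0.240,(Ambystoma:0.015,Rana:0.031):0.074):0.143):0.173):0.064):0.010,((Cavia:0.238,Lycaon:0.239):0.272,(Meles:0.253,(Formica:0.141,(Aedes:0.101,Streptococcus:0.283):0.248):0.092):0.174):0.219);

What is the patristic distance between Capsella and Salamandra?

1.336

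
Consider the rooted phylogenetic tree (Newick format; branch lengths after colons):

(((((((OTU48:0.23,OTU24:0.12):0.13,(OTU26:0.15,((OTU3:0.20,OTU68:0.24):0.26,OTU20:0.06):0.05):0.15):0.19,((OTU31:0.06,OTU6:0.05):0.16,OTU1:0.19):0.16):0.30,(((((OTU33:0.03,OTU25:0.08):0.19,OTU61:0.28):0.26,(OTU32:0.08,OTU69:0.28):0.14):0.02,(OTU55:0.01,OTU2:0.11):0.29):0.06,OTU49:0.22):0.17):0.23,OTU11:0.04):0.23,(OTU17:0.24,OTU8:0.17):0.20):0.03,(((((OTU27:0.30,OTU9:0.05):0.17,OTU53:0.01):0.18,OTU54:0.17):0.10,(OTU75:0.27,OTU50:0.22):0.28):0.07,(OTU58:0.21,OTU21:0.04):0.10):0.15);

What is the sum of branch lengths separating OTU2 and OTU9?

The path runs OTU2 → … → MRCA → … → OTU9; the MRCA is the root of the tree.
Branch lengths along that path: 0.11 + 0.29 + 0.06 + 0.17 + 0.23 + 0.23 + 0.03 + 0.15 + 0.07 + 0.10 + 0.18 + 0.17 + 0.05 = 1.84.

1.84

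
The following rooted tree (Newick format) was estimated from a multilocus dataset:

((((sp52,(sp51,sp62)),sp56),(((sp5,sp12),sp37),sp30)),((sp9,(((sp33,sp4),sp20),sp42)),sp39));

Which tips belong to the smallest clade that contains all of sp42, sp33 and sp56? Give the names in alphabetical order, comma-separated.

sp12, sp20, sp30, sp33, sp37, sp39, sp4, sp42, sp5, sp51, sp52, sp56, sp62, sp9

Tracing sp42: it sits inside (((sp33,sp4),sp20),sp42).
Tracing sp33: it sits inside (sp33,sp4).
Tracing sp56: it sits inside ((sp52,(sp51,sp62)),sp56).
The smallest clade enclosing all 3 is the whole tree (their MRCA is the root), so the answer is all 14 tips in alphabetical order.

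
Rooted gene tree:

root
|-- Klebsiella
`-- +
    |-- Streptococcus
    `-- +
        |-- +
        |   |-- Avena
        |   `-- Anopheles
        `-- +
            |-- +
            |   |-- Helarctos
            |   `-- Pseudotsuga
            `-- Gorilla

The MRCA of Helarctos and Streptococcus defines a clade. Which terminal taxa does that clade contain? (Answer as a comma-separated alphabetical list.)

Tracing Helarctos: it sits inside (Helarctos,Pseudotsuga).
Tracing Streptococcus: it sits inside (Streptococcus,((Avena,Anopheles),((Helarctos,Pseudotsuga),Gorilla))).
The smallest clade enclosing both is (Streptococcus,((Avena,Anopheles),((Helarctos,Pseudotsuga),Gorilla))); the answer is its 6 terminal taxa in alphabetical order.

Anopheles, Avena, Gorilla, Helarctos, Pseudotsuga, Streptococcus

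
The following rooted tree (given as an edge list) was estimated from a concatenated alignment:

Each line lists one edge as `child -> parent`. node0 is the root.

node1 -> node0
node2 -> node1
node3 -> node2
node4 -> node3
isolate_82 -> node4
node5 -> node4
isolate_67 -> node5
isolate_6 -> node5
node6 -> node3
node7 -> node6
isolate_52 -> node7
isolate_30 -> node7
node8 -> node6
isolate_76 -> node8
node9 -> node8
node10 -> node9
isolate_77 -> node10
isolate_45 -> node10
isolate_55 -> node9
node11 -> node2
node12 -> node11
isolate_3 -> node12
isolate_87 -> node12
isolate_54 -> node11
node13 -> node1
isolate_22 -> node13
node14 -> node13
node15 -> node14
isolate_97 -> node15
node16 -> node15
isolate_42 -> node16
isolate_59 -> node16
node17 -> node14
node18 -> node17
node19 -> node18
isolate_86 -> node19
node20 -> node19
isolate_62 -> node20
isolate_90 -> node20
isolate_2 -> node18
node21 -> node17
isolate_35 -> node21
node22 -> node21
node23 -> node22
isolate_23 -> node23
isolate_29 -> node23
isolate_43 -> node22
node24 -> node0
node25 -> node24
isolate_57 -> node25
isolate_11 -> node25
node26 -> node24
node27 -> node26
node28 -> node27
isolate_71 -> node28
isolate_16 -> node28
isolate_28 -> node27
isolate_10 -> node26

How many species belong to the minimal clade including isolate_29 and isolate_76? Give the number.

24

The MRCA of isolate_29 and isolate_76 is the node subtending ((((isolate_82,(isolate_67,isolate_6)),((isolate_52,isolate_30),(isolate_76,((isolate_77,isolate_45),isolate_55)))),((isolate_3,isolate_87),isolate_54)),(isolate_22,((isolate_97,(isolate_42,isolate_59)),(((isolate_86,(isolate_62,isolate_90)),isolate_2),(isolate_35,((isolate_23,isolate_29),isolate_43)))))).
That clade contains 24 terminal taxa: isolate_2, isolate_22, isolate_23, isolate_29, isolate_3, isolate_30, isolate_35, isolate_42, isolate_43, isolate_45, isolate_52, isolate_54, isolate_55, isolate_59, isolate_6, isolate_62, isolate_67, isolate_76, isolate_77, isolate_82, isolate_86, isolate_87, isolate_90, isolate_97.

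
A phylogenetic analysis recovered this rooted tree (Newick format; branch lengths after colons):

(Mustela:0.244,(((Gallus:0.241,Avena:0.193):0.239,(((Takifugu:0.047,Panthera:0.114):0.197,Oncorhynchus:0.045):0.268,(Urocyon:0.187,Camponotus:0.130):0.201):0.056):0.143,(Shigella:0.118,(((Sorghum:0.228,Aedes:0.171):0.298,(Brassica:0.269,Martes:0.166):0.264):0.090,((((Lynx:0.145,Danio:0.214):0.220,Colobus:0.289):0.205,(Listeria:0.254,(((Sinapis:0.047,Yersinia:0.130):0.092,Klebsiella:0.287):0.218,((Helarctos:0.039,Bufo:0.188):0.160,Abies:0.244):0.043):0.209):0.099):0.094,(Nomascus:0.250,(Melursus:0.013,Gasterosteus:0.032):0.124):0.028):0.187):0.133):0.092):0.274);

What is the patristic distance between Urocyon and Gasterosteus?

1.183

The path runs Urocyon → … → MRCA → … → Gasterosteus; the MRCA is the node subtending (((Gallus,Avena),(((Takifugu,Panthera),Oncorhynchus),(Urocyon,Camponotus))),(Shigella,(((Sorghum,Aedes),(Brassica,Martes)),((((Lynx,Danio),Colobus),(Listeria,(((Sinapis,Yersinia),Klebsiella),((Helarctos,Bufo),Abies)))),(Nomascus,(Melursus,Gasterosteus)))))).
Branch lengths along that path: 0.187 + 0.201 + 0.056 + 0.143 + 0.092 + 0.133 + 0.187 + 0.028 + 0.124 + 0.032 = 1.183.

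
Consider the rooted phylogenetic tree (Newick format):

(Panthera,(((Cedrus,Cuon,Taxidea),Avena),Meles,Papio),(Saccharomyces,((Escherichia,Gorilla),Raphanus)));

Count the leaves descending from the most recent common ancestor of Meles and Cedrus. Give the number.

The MRCA of Meles and Cedrus is the node subtending (((Cedrus,Cuon,Taxidea),Avena),Meles,Papio).
That clade contains 6 terminal taxa: Avena, Cedrus, Cuon, Meles, Papio, Taxidea.

6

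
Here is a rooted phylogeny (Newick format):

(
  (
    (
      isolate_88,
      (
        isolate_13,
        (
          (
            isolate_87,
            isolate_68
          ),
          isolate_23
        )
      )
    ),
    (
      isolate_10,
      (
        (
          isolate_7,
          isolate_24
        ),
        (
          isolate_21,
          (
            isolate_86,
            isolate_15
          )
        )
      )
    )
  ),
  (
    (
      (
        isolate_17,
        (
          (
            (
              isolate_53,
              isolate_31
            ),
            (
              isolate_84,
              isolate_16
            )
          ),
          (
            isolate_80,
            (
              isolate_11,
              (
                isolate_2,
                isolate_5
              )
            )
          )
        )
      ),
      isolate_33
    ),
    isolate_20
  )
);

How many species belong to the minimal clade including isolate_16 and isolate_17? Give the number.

9

The MRCA of isolate_16 and isolate_17 is the node subtending (isolate_17,(((isolate_53,isolate_31),(isolate_84,isolate_16)),(isolate_80,(isolate_11,(isolate_2,isolate_5))))).
That clade contains 9 terminal taxa: isolate_11, isolate_16, isolate_17, isolate_2, isolate_31, isolate_5, isolate_53, isolate_80, isolate_84.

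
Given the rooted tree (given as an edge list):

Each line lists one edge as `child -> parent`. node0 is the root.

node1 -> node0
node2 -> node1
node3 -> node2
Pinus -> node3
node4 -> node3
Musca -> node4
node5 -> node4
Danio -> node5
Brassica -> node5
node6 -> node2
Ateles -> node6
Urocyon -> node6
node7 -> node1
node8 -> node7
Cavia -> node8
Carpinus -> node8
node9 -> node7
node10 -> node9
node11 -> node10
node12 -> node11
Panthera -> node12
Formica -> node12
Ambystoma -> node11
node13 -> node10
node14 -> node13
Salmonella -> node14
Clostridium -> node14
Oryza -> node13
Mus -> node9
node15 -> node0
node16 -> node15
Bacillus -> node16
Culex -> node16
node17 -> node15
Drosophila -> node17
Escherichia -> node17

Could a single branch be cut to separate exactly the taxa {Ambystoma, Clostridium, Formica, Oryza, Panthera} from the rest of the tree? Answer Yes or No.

The MRCA of the listed taxa subtends (((Panthera,Formica),Ambystoma),((Salmonella,Clostridium),Oryza)).
That clade also contains Salmonella, which is not in the proposed group, so the group is not monophyletic.

No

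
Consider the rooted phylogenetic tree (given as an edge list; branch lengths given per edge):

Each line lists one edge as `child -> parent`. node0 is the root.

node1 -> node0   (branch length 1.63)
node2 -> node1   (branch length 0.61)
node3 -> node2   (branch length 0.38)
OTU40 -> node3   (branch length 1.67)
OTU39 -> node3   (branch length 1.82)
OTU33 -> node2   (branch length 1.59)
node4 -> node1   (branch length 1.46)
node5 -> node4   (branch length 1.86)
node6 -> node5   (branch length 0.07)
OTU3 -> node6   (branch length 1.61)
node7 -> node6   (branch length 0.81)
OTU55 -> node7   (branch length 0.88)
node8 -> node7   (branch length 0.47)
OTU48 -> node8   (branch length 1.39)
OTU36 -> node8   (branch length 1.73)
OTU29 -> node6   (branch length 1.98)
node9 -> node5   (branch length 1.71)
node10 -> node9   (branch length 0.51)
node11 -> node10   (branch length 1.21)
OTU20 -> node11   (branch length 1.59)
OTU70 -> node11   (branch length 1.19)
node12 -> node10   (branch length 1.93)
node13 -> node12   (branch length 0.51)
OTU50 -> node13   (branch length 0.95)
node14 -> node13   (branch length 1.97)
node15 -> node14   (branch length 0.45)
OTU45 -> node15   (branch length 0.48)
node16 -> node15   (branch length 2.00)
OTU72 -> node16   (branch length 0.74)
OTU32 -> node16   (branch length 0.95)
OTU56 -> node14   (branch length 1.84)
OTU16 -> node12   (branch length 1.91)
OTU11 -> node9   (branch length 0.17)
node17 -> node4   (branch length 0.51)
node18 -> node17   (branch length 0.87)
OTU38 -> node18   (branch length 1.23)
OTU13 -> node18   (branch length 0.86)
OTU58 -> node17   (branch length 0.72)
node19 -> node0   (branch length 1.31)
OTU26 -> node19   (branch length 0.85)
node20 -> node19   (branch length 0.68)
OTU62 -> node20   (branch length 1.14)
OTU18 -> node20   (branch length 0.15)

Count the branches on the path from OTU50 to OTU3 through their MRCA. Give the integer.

The MRCA of OTU50 and OTU3 is the node subtending ((OTU3,(OTU55,(OTU48,OTU36)),OTU29),(((OTU20,OTU70),((OTU50,((OTU45,(OTU72,OTU32)),OTU56)),OTU16)),OTU11)).
From OTU50 up to that node: 5 branches. From OTU3 up to the same node: 2 branches. Total: 5 + 2 = 7.

7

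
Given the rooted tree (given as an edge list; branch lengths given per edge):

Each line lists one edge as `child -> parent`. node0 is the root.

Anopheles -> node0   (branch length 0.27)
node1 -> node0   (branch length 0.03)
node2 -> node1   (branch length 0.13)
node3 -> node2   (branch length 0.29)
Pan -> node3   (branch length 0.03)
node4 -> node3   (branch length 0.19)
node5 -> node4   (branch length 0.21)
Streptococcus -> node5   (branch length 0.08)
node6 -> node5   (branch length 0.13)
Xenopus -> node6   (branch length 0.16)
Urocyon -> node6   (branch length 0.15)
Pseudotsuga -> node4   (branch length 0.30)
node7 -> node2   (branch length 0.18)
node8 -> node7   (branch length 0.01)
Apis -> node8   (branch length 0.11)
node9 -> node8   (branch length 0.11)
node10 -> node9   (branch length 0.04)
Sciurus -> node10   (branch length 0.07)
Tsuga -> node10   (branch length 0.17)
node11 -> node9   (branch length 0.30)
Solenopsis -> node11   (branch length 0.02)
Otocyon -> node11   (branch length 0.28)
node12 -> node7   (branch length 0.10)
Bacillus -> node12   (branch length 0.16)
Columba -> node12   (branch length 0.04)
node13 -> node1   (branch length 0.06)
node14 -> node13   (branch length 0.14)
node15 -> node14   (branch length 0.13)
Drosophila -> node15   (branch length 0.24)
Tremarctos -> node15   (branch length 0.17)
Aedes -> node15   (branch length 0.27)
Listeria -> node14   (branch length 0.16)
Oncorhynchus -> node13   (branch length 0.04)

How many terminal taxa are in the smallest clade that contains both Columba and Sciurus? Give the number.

The MRCA of Columba and Sciurus is the node subtending ((Apis,((Sciurus,Tsuga),(Solenopsis,Otocyon))),(Bacillus,Columba)).
That clade contains 7 terminal taxa: Apis, Bacillus, Columba, Otocyon, Sciurus, Solenopsis, Tsuga.

7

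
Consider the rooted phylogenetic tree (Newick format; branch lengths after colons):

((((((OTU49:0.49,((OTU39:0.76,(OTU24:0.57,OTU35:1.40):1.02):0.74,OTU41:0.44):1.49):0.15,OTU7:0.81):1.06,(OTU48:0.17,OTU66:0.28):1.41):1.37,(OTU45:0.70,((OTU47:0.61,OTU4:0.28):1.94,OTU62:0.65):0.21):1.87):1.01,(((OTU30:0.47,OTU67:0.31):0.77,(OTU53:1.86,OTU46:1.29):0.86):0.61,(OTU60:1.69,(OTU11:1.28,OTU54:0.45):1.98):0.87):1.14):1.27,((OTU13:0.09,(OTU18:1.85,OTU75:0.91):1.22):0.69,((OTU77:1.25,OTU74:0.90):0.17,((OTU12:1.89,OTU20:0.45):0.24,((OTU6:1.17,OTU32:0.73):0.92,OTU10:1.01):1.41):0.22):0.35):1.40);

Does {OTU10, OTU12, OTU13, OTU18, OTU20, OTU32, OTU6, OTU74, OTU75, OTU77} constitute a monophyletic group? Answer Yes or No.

The most recent common ancestor of these taxa subtends ((OTU13,(OTU18,OTU75)),((OTU77,OTU74),((OTU12,OTU20),((OTU6,OTU32),OTU10)))).
That clade has exactly 10 tips — every listed taxon and nothing else — so the group is monophyletic.

Yes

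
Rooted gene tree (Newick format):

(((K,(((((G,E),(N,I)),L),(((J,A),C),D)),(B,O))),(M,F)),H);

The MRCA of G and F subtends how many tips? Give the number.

14

The MRCA of G and F is the node subtending ((K,(((((G,E),(N,I)),L),(((J,A),C),D)),(B,O))),(M,F)).
That clade contains 14 terminal taxa: A, B, C, D, E, F, G, I, J, K, L, M, N, O.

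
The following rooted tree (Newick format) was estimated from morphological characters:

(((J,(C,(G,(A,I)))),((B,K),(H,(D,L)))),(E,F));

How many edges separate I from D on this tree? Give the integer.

The MRCA of I and D is the node subtending ((J,(C,(G,(A,I)))),((B,K),(H,(D,L)))).
From I up to that node: 5 branches. From D up to the same node: 4 branches. Total: 5 + 4 = 9.

9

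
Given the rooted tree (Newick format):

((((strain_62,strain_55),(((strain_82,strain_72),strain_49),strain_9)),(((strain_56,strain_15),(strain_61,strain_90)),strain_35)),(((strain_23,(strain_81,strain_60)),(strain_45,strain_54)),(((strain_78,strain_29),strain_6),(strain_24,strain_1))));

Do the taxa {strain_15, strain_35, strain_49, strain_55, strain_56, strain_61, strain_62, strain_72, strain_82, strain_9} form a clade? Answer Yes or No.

No

The MRCA of the listed taxa subtends (((strain_62,strain_55),(((strain_82,strain_72),strain_49),strain_9)),(((strain_56,strain_15),(strain_61,strain_90)),strain_35)).
That clade also contains strain_90, which is not in the proposed group, so the group is not monophyletic.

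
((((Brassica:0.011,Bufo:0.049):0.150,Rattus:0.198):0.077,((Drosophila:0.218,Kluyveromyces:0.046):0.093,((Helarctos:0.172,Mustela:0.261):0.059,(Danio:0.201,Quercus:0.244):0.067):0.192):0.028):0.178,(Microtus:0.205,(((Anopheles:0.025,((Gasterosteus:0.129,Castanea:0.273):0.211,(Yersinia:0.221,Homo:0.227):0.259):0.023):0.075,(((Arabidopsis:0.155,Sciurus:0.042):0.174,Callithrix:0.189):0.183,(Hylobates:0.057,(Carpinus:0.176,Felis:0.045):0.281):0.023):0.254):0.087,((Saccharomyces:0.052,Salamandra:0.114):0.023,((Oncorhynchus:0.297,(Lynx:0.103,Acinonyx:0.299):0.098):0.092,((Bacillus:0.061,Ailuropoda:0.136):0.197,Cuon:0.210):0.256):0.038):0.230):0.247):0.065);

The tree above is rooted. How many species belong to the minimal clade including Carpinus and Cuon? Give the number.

The MRCA of Carpinus and Cuon is the node subtending (((Anopheles,((Gasterosteus,Castanea),(Yersinia,Homo))),(((Arabidopsis,Sciurus),Callithrix),(Hylobates,(Carpinus,Felis)))),((Saccharomyces,Salamandra),((Oncorhynchus,(Lynx,Acinonyx)),((Bacillus,Ailuropoda),Cuon)))).
That clade contains 19 terminal taxa: Acinonyx, Ailuropoda, Anopheles, Arabidopsis, Bacillus, Callithrix, Carpinus, Castanea, Cuon, Felis, Gasterosteus, Homo, Hylobates, Lynx, Oncorhynchus, Saccharomyces, Salamandra, Sciurus, Yersinia.

19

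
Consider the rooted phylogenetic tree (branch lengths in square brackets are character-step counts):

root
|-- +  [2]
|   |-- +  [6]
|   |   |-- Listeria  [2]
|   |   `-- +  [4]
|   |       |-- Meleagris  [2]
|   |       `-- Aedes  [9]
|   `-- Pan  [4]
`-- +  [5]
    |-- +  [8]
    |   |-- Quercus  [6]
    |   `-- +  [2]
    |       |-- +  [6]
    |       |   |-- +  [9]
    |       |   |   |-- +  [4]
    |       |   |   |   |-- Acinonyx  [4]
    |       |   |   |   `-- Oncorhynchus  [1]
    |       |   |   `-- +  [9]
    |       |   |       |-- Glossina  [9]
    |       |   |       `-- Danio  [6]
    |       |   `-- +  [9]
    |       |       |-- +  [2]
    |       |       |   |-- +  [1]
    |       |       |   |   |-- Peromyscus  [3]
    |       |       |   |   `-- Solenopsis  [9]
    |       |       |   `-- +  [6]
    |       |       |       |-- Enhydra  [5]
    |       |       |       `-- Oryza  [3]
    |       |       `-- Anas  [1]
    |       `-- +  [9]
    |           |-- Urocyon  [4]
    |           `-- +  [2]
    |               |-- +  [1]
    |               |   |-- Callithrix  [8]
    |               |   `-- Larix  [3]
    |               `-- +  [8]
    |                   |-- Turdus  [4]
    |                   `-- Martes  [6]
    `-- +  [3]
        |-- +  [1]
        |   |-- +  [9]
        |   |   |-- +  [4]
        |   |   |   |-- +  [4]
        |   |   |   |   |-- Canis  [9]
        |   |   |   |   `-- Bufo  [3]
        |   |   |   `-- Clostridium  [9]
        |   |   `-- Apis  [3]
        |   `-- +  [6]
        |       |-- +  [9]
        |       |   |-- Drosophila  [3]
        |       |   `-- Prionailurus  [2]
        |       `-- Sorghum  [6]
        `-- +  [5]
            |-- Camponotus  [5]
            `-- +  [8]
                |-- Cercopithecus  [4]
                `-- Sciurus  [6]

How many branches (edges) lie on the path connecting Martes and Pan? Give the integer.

The MRCA of Martes and Pan is the root of the tree.
From Martes up to that node: 7 branches. From Pan up to the same node: 2 branches. Total: 7 + 2 = 9.

9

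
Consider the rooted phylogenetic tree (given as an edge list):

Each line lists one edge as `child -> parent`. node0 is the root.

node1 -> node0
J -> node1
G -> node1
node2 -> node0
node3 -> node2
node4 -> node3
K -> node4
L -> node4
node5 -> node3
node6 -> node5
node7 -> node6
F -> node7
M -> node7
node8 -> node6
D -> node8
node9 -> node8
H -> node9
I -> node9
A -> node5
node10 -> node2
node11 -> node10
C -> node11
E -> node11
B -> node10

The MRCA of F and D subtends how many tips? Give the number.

The MRCA of F and D is the node subtending ((F,M),(D,(H,I))).
That clade contains 5 terminal taxa: D, F, H, I, M.

5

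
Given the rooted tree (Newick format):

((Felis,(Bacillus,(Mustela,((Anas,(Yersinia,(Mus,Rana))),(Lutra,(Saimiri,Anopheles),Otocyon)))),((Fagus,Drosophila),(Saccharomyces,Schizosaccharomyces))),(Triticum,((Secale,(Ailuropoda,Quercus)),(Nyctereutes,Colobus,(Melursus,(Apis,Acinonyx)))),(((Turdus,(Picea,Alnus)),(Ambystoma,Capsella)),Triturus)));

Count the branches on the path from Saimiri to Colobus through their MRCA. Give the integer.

The MRCA of Saimiri and Colobus is the root of the tree.
From Saimiri up to that node: 7 branches. From Colobus up to the same node: 4 branches. Total: 7 + 4 = 11.

11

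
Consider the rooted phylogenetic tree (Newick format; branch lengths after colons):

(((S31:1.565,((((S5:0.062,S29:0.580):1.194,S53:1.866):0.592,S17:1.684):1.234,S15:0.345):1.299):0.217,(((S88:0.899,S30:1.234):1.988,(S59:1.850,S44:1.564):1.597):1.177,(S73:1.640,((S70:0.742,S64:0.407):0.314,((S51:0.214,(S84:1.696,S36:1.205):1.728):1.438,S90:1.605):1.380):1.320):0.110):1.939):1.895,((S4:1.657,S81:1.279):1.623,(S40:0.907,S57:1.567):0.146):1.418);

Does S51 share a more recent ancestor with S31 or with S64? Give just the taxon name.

The MRCA of S51 and S64 subtends ((S70,S64),((S51,(S84,S36)),S90)) (6 taxa).
The MRCA of S51 and S31 subtends ((S31,((((S5,S29),S53),S17),S15)),(((S88,S30),(S59,S44)),(S73,((S70,S64),((S51,(S84,S36)),S90))))) (17 taxa).
The first is nested inside the second, so S51 shares a more recent common ancestor with S64.

S64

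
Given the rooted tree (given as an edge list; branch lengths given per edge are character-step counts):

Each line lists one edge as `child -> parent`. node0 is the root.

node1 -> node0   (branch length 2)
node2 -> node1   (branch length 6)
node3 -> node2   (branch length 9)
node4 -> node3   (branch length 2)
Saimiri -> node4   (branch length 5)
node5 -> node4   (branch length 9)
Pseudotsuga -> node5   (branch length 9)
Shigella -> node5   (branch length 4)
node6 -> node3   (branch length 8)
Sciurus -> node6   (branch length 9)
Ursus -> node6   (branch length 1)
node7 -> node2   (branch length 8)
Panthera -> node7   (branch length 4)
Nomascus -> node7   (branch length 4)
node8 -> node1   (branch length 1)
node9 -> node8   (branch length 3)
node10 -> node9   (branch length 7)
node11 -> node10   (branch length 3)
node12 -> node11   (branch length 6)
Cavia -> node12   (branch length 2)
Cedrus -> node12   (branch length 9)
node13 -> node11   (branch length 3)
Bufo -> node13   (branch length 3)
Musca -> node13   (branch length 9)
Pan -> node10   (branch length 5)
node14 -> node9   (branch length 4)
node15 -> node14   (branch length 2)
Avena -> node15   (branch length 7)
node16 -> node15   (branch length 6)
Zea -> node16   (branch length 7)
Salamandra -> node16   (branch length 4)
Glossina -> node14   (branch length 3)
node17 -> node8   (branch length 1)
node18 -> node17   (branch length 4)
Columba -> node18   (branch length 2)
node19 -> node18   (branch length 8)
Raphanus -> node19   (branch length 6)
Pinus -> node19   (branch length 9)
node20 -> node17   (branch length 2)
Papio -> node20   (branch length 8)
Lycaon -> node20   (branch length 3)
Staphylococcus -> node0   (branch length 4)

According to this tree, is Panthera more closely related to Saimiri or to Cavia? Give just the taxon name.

Saimiri

The MRCA of Panthera and Saimiri subtends (((Saimiri,(Pseudotsuga,Shigella)),(Sciurus,Ursus)),(Panthera,Nomascus)) (7 taxa).
The MRCA of Panthera and Cavia subtends ((((Saimiri,(Pseudotsuga,Shigella)),(Sciurus,Ursus)),(Panthera,Nomascus)),(((((Cavia,Cedrus),(Bufo,Musca)),Pan),((Avena,(Zea,Salamandra)),Glossina)),((Columba,(Raphanus,Pinus)),(Papio,Lycaon)))) (21 taxa).
The first is nested inside the second, so Panthera shares a more recent common ancestor with Saimiri.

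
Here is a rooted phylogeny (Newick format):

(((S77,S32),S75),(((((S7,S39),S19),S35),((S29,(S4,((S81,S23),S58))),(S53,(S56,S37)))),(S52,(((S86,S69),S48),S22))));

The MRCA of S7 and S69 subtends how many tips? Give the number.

The MRCA of S7 and S69 is the node subtending (((((S7,S39),S19),S35),((S29,(S4,((S81,S23),S58))),(S53,(S56,S37)))),(S52,(((S86,S69),S48),S22))).
That clade contains 17 terminal taxa: S19, S22, S23, S29, S35, S37, S39, S4, S48, S52, S53, S56, S58, S69, S7, S81, S86.

17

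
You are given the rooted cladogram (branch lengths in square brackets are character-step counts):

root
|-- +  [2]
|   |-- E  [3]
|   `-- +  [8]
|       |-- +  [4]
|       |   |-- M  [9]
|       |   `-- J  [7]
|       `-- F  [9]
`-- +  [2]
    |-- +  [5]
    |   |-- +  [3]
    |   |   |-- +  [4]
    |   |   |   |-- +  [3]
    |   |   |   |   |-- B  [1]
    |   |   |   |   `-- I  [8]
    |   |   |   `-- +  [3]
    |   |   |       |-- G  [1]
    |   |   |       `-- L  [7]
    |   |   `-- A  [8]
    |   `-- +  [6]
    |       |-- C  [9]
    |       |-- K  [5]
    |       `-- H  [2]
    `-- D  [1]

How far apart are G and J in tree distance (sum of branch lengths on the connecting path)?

39

The path runs G → … → MRCA → … → J; the MRCA is the root of the tree.
Branch lengths along that path: 1 + 3 + 4 + 3 + 5 + 2 + 2 + 8 + 4 + 7 = 39.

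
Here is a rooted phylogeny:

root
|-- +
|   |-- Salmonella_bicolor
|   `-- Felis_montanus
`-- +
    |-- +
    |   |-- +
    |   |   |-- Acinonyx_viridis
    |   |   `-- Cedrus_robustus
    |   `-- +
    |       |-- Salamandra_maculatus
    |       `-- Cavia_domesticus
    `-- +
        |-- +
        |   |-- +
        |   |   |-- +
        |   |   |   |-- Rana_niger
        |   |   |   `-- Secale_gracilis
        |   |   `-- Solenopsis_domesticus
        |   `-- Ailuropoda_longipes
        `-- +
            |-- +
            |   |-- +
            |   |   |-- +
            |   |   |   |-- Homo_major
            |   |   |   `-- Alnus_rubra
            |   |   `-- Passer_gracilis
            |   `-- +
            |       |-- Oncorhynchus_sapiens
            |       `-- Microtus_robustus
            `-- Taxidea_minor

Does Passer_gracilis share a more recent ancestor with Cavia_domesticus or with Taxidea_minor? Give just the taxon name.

Taxidea_minor

The MRCA of Passer_gracilis and Taxidea_minor subtends ((((Homo_major,Alnus_rubra),Passer_gracilis),(Oncorhynchus_sapiens,Microtus_robustus)),Taxidea_minor) (6 taxa).
The MRCA of Passer_gracilis and Cavia_domesticus subtends (((Acinonyx_viridis,Cedrus_robustus),(Salamandra_maculatus,Cavia_domesticus)),((((Rana_niger,Secale_gracilis),Solenopsis_domesticus),Ailuropoda_longipes),((((Homo_major,Alnus_rubra),Passer_gracilis),(Oncorhynchus_sapiens,Microtus_robustus)),Taxidea_minor))) (14 taxa).
The first is nested inside the second, so Passer_gracilis shares a more recent common ancestor with Taxidea_minor.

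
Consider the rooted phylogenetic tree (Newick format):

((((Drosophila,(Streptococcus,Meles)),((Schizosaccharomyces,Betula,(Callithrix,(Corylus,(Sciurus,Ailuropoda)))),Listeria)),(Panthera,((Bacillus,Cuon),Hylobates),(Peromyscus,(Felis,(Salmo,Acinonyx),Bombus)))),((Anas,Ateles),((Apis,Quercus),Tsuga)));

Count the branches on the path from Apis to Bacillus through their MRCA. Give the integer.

The MRCA of Apis and Bacillus is the root of the tree.
From Apis up to that node: 4 branches. From Bacillus up to the same node: 5 branches. Total: 4 + 5 = 9.

9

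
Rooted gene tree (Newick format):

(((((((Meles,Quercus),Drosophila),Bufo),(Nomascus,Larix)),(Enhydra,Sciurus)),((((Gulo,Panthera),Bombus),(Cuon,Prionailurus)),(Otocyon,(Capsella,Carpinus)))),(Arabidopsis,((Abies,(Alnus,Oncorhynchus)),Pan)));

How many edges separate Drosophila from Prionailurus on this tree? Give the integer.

The MRCA of Drosophila and Prionailurus is the node subtending ((((((Meles,Quercus),Drosophila),Bufo),(Nomascus,Larix)),(Enhydra,Sciurus)),((((Gulo,Panthera),Bombus),(Cuon,Prionailurus)),(Otocyon,(Capsella,Carpinus)))).
From Drosophila up to that node: 5 branches. From Prionailurus up to the same node: 4 branches. Total: 5 + 4 = 9.

9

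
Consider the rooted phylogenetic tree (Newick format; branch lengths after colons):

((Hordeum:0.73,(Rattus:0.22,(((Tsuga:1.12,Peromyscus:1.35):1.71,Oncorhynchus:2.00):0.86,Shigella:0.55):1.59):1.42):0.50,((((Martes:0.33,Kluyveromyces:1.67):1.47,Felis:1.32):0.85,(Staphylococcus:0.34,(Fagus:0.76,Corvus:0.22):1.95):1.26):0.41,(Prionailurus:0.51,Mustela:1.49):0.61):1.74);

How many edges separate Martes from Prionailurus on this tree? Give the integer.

6

The MRCA of Martes and Prionailurus is the node subtending ((((Martes,Kluyveromyces),Felis),(Staphylococcus,(Fagus,Corvus))),(Prionailurus,Mustela)).
From Martes up to that node: 4 branches. From Prionailurus up to the same node: 2 branches. Total: 4 + 2 = 6.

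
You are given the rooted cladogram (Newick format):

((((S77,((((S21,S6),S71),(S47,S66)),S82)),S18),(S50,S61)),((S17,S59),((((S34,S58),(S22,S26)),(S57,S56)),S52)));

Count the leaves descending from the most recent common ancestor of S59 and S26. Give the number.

9

The MRCA of S59 and S26 is the node subtending ((S17,S59),((((S34,S58),(S22,S26)),(S57,S56)),S52)).
That clade contains 9 terminal taxa: S17, S22, S26, S34, S52, S56, S57, S58, S59.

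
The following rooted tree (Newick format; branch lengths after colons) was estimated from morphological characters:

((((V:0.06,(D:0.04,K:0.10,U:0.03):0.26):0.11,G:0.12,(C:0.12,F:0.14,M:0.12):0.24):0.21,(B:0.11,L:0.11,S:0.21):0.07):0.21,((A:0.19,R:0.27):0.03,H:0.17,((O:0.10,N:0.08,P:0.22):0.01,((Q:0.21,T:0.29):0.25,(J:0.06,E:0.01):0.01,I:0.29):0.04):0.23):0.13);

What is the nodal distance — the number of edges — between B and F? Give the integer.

5

The MRCA of B and F is the node subtending (((V,(D,K,U)),G,(C,F,M)),(B,L,S)).
From B up to that node: 2 branches. From F up to the same node: 3 branches. Total: 2 + 3 = 5.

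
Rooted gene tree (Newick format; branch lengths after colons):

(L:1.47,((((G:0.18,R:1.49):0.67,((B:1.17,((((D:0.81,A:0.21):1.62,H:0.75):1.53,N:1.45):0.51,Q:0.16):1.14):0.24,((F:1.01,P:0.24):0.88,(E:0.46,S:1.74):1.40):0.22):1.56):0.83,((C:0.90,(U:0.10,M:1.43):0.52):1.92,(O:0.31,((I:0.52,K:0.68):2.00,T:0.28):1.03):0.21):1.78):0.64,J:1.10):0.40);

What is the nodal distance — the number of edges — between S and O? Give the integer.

8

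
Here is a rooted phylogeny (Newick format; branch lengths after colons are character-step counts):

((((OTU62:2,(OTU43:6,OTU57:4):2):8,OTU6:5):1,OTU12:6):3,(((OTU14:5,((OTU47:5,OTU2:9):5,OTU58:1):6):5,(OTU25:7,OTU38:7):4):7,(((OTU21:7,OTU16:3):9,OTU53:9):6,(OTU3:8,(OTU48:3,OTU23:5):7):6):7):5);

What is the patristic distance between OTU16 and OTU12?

39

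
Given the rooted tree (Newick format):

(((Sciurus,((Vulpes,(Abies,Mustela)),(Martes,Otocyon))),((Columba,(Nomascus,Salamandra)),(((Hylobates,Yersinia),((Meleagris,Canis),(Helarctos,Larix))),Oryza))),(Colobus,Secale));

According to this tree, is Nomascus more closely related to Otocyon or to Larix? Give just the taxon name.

The MRCA of Nomascus and Larix subtends ((Columba,(Nomascus,Salamandra)),(((Hylobates,Yersinia),((Meleagris,Canis),(Helarctos,Larix))),Oryza)) (10 taxa).
The MRCA of Nomascus and Otocyon subtends ((Sciurus,((Vulpes,(Abies,Mustela)),(Martes,Otocyon))),((Columba,(Nomascus,Salamandra)),(((Hylobates,Yersinia),((Meleagris,Canis),(Helarctos,Larix))),Oryza))) (16 taxa).
The first is nested inside the second, so Nomascus shares a more recent common ancestor with Larix.

Larix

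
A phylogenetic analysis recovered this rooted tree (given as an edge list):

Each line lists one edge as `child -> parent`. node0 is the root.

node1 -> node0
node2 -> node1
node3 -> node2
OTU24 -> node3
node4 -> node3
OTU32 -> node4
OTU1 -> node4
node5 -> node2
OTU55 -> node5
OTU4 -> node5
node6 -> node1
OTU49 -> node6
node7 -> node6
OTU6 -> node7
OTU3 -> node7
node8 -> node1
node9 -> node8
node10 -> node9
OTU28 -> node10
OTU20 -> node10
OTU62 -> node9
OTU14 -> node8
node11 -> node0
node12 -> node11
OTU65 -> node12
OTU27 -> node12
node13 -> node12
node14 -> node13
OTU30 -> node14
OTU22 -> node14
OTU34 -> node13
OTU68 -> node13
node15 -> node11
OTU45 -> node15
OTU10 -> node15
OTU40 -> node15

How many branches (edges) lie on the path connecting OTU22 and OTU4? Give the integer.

9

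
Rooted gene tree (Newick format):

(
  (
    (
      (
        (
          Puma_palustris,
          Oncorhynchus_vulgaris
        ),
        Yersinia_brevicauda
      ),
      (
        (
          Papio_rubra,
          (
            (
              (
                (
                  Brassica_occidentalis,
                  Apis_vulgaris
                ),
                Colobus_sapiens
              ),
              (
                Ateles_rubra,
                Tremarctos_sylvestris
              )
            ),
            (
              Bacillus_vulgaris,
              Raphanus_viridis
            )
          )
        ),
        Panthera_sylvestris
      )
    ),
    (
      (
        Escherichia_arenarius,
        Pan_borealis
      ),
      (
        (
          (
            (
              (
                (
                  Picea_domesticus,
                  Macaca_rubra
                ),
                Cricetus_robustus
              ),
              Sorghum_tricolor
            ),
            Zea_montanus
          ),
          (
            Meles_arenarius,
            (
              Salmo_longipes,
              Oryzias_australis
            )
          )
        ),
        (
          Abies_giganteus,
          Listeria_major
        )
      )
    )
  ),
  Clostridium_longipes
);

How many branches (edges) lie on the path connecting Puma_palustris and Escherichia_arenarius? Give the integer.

7

The MRCA of Puma_palustris and Escherichia_arenarius is the node subtending ((((Puma_palustris,Oncorhynchus_vulgaris),Yersinia_brevicauda),((Papio_rubra,((((Brassica_occidentalis,Apis_vulgaris),Colobus_sapiens),(Ateles_rubra,Tremarctos_sylvestris)),(Bacillus_vulgaris,Raphanus_viridis))),Panthera_sylvestris)),((Escherichia_arenarius,Pan_borealis),((((((Picea_domesticus,Macaca_rubra),Cricetus_robustus),Sorghum_tricolor),Zea_montanus),(Meles_arenarius,(Salmo_longipes,Oryzias_australis))),(Abies_giganteus,Listeria_major)))).
From Puma_palustris up to that node: 4 branches. From Escherichia_arenarius up to the same node: 3 branches. Total: 4 + 3 = 7.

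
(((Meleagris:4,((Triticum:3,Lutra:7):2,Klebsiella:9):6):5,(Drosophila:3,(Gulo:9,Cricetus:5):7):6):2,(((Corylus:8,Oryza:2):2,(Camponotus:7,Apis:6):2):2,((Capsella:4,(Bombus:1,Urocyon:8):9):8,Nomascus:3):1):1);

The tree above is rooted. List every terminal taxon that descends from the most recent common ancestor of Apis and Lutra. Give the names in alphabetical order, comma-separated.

Apis, Bombus, Camponotus, Capsella, Corylus, Cricetus, Drosophila, Gulo, Klebsiella, Lutra, Meleagris, Nomascus, Oryza, Triticum, Urocyon

Tracing Apis: it sits inside (Camponotus,Apis).
Tracing Lutra: it sits inside (Triticum,Lutra).
The smallest clade enclosing both is the whole tree (their MRCA is the root), so the answer is all 15 tips in alphabetical order.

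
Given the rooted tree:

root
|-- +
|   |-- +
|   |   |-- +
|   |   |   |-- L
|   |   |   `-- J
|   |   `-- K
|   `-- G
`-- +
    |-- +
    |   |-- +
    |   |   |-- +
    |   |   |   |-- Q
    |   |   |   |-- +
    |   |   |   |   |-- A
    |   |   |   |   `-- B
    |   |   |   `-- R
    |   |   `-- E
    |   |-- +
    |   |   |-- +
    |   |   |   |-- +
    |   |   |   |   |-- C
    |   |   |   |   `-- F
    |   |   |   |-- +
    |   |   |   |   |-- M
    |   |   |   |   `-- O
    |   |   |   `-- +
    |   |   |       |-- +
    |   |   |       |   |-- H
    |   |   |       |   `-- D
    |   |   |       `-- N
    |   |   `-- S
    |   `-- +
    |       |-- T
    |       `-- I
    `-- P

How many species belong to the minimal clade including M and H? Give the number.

The MRCA of M and H is the node subtending ((C,F),(M,O),((H,D),N)).
That clade contains 7 terminal taxa: C, D, F, H, M, N, O.

7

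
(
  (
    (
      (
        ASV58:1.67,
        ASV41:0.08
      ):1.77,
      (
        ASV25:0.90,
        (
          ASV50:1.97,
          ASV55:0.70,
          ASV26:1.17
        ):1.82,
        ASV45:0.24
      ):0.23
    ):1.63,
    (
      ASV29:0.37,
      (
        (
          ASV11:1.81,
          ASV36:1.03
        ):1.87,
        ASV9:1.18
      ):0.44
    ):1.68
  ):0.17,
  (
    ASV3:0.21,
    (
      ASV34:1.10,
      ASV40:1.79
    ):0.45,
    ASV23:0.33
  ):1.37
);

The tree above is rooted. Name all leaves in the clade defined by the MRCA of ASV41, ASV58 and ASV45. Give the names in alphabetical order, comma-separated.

Tracing ASV41: it sits inside (ASV58,ASV41).
Tracing ASV58: it sits inside (ASV58,ASV41).
Tracing ASV45: it sits inside (ASV25,(ASV50,ASV55,ASV26),ASV45).
The smallest clade enclosing all 3 is ((ASV58,ASV41),(ASV25,(ASV50,ASV55,ASV26),ASV45)); the answer is its 7 terminal taxa in alphabetical order.

ASV25, ASV26, ASV41, ASV45, ASV50, ASV55, ASV58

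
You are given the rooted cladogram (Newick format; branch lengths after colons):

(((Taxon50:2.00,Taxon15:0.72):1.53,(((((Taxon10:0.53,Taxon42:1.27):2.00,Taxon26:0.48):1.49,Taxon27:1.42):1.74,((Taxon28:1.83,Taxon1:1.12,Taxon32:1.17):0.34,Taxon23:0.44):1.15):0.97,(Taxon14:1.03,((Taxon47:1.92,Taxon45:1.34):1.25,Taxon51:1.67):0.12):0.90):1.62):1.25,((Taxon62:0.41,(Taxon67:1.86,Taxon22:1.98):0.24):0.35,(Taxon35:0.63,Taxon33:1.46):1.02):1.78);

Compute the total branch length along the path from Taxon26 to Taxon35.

The path runs Taxon26 → … → MRCA → … → Taxon35; the MRCA is the root of the tree.
Branch lengths along that path: 0.48 + 1.49 + 1.74 + 0.97 + 1.62 + 1.25 + 1.78 + 1.02 + 0.63 = 10.98.

10.98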